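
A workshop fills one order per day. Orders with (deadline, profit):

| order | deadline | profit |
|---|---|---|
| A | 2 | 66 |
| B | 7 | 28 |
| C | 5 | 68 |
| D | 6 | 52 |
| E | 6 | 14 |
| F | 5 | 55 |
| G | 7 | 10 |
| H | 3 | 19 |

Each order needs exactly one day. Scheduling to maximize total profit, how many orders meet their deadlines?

Take jobs in profit order; each goes to the latest open slot no later than its deadline.
By profit: C(d5,68), A(d2,66), F(d5,55), D(d6,52), B(d7,28), H(d3,19), E(d6,14), G(d7,10)
C→slot 5; A→slot 2; F→slot 4; D→slot 6; B→slot 7; H→slot 3; E→slot 1; G skipped.
7 of 8 scheduled.

7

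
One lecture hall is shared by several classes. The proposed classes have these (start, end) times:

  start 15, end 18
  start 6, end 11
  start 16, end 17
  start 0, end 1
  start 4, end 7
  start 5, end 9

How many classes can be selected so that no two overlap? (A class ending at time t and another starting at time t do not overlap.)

3

Greedy by earliest finish: after sorting by end time, pick each interval compatible with the last pick.
By end time: (0,1), (4,7), (5,9), (6,11), (16,17), (15,18).
Pick (0,1); next start ≥ 1 → (4,7); next start ≥ 7 → (16,17).
Selected 3 classes.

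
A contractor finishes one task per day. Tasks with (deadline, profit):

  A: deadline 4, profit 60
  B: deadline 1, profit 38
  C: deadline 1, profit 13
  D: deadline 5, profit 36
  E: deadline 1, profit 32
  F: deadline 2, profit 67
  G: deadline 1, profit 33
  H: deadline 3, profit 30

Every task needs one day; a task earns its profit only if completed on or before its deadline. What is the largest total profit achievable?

231

Sort by profit descending; place each in the latest free slot ≤ its deadline.
Profit order: F=67 A=60 B=38 D=36 G=33 E=32 H=30 C=13
Assign: F→slot 2, A→slot 4, B→slot 1, D→slot 5, G skipped, E skipped, H→slot 3, C skipped.
Slots: [1:B] [2:F] [3:H] [4:A] [5:D]
Profit = 38 + 67 + 30 + 60 + 36 = 231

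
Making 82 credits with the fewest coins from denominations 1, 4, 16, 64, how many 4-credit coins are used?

0

82 − 1×64→18 − 1×16→2 − 2×1→0
Count of 4: 0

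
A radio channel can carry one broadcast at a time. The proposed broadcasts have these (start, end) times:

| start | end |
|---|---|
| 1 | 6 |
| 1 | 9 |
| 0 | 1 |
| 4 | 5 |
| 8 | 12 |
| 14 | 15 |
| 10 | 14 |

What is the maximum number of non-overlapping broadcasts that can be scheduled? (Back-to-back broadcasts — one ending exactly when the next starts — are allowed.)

Greedy by earliest finish: after sorting by end time, pick each interval compatible with the last pick.
Sorted by end: (0,1)  (4,5)  (1,6)  (1,9)  (8,12)  (10,14)  (14,15)
take (0,1); take (4,5); skip (1,9); take (8,12); skip (10,14); take (14,15).
Selected 4 broadcasts.

4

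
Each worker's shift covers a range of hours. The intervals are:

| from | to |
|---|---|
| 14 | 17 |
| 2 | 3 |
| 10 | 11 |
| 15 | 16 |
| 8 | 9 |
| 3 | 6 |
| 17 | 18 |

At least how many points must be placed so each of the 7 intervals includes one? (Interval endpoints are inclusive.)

5

Sorted: [2,3] [3,6] [8,9] [10,11] [15,16] [14,17] [17,18]
{[2,3],[3,6]} hit by 3; {[8,9]} hit by 9; {[10,11]} hit by 11; {[15,16],[14,17]} hit by 16; {[17,18]} hit by 18.
Points: 3, 9, 11, 16, 18 (5 total).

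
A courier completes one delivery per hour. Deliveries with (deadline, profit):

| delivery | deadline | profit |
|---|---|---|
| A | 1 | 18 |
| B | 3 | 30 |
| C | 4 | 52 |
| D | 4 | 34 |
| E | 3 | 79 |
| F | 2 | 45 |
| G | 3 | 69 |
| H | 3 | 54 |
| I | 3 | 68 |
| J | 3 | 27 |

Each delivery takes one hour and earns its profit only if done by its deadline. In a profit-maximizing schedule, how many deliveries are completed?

By profit: E(d3,79), G(d3,69), I(d3,68), H(d3,54), C(d4,52), F(d2,45), D(d4,34), B(d3,30), J(d3,27), A(d1,18)
E→slot 3; G→slot 2; I→slot 1; H skipped; C→slot 4; F skipped; D skipped; B skipped; J skipped; A skipped.
4 of 10 scheduled.

4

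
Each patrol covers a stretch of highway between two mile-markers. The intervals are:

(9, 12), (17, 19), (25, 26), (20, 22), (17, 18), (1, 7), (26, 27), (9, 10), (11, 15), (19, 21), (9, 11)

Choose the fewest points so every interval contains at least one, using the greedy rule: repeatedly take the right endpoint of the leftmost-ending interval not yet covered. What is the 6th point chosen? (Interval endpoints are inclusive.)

26

Sorted: [1,7] [9,10] [9,11] [9,12] [11,15] [17,18] [17,19] [19,21] [20,22] [25,26] [26,27]
{[1,7]} hit by 7; {[9,10],[9,11],[9,12]} hit by 10; {[11,15]} hit by 15; {[17,18],[17,19]} hit by 18; {[19,21],[20,22]} hit by 21; {[25,26],[26,27]} hit by 26.
Points: 7, 10, 15, 18, 21, 26 (6 total).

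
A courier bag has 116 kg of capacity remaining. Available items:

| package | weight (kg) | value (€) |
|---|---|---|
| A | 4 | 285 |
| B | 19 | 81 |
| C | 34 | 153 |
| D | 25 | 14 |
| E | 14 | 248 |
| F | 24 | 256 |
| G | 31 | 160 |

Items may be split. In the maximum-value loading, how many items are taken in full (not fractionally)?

5

Ratios (sorted): A 71.25, E 17.71, F 10.67, G 5.16, C 4.50, B 4.26, D 0.56
take A (4 @ 285); take E (14 @ 248); take F (24 @ 256); take G (31 @ 160); take C (34 @ 153); take 9/19 of B → 38.37. Capacity used 116/116.
5 item(s) taken whole; one partial (take 9/19 of B).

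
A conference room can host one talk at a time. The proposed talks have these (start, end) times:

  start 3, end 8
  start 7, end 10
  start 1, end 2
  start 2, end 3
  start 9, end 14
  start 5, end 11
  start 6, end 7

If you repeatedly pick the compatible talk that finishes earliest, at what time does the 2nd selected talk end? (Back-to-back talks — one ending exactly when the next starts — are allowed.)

By end time: (1,2), (2,3), (6,7), (3,8), (7,10), (5,11), (9,14).
Pick (1,2); next start ≥ 2 → (2,3); next start ≥ 3 → (6,7); next start ≥ 7 → (7,10).
Selected: (1,2) (2,3) (6,7) (7,10)

3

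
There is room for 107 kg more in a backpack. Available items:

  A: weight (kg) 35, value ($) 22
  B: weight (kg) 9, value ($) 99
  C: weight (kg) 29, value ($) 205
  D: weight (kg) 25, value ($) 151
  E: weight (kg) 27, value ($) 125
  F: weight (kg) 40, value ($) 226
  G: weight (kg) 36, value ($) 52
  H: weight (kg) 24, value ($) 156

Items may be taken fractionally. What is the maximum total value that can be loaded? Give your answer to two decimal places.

724.00

Sort by value per unit weight and fill in that order.
Order: B (99/9=11.00) > C (205/29=7.07) > H (156/24=6.50) > D (151/25=6.04) > F (226/40=5.65) > E (125/27=4.63) > G (52/36=1.44) > A (22/35=0.63)
Fill: take B (9 @ 99) → take C (29 @ 205) → take H (24 @ 156) → take D (25 @ 151) → take 20/40 of F → 113.00; 107/107 used.
Total value = 724.00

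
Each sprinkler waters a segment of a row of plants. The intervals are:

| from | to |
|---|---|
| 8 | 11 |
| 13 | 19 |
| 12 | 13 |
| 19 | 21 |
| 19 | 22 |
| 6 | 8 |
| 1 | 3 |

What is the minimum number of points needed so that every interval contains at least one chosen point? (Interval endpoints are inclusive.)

Sorted: [1,3] [6,8] [8,11] [12,13] [13,19] [19,21] [19,22]
{[1,3]} hit by 3; {[6,8],[8,11]} hit by 8; {[12,13],[13,19]} hit by 13; {[19,21],[19,22]} hit by 21.
Points: 3, 8, 13, 21 (4 total).

4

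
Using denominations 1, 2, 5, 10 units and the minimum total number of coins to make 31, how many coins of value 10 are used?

Greedy: take as many of the largest coin as possible, then repeat with the remainder.
31 − 3×10→1 − 1×1→0
Count of 10: 3

3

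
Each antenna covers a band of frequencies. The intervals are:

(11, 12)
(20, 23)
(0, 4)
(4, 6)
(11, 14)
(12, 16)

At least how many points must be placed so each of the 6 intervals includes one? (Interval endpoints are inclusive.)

3

By right end: [0,4]  [4,6]  [11,12]  [11,14]  [12,16]  [20,23]
[0,4] uncovered → point at 4; [11,12] uncovered → point at 12; [20,23] uncovered → point at 23.
Points: 4, 12, 23 (3 total).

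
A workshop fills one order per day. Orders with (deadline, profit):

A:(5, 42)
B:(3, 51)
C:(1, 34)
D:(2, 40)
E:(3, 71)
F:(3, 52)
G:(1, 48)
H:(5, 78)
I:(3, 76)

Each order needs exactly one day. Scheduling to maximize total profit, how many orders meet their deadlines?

5

Take jobs in profit order; each goes to the latest open slot no later than its deadline.
By profit: H(d5,78), I(d3,76), E(d3,71), F(d3,52), B(d3,51), G(d1,48), A(d5,42), D(d2,40), C(d1,34)
H→slot 5; I→slot 3; E→slot 2; F→slot 1; B skipped; G skipped; A→slot 4; D skipped; C skipped.
5 of 9 scheduled.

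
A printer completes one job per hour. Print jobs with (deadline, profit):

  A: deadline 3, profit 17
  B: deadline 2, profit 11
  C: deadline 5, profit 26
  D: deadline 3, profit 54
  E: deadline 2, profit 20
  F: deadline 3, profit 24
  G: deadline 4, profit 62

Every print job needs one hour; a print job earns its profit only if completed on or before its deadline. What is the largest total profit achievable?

Sort by profit descending; place each in the latest free slot ≤ its deadline.
By profit: G(d4,62), D(d3,54), C(d5,26), F(d3,24), E(d2,20), A(d3,17), B(d2,11)
G→slot 4; D→slot 3; C→slot 5; F→slot 2; E→slot 1; A skipped; B skipped.
Profit = 20 + 24 + 54 + 62 + 26 = 186

186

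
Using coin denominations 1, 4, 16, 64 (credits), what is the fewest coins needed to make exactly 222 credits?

Use the largest denomination that fits, subtract, and repeat.
222 = 3×64 + 1×16 + 3×4 + 2×1
Total coins = 3 + 1 + 3 + 2 = 9

9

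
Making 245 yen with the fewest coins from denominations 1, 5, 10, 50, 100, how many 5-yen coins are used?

Use the largest denomination that fits, subtract, and repeat.
245 − 2×100→45 − 4×10→5 − 1×5→0
Count of 5: 1

1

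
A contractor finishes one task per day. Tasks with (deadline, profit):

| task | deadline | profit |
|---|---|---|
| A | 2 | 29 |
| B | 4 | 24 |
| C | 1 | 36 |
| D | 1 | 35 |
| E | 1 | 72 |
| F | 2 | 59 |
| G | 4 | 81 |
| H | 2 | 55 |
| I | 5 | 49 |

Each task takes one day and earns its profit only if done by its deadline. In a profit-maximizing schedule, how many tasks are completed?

5

Take jobs in profit order; each goes to the latest open slot no later than its deadline.
By profit: G(d4,81), E(d1,72), F(d2,59), H(d2,55), I(d5,49), C(d1,36), D(d1,35), A(d2,29), B(d4,24)
G→slot 4; E→slot 1; F→slot 2; H skipped; I→slot 5; C skipped; D skipped; A skipped; B→slot 3.
5 of 9 scheduled.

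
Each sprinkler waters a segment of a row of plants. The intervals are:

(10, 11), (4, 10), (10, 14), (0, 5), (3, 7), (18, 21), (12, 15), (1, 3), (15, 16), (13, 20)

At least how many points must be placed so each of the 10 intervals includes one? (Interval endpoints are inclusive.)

By right end: [1,3]  [0,5]  [3,7]  [4,10]  [10,11]  [10,14]  [12,15]  [15,16]  [13,20]  [18,21]
[1,3] uncovered → point at 3; [4,10] uncovered → point at 10; [12,15] uncovered → point at 15; [18,21] uncovered → point at 21.
Points: 3, 10, 15, 21 (4 total).

4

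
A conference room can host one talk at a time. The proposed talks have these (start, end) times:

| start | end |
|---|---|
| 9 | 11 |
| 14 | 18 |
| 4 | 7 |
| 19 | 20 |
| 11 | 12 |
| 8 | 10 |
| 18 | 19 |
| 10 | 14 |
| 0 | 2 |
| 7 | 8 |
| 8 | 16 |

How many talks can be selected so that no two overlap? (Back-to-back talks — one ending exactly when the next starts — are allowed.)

Order by finish time; keep every interval that doesn't clash with the previous kept one.
By end time: (0,2), (4,7), (7,8), (8,10), (9,11), (11,12), (10,14), (8,16), (14,18), (18,19), (19,20).
Pick (0,2); next start ≥ 2 → (4,7); next start ≥ 7 → (7,8); next start ≥ 8 → (8,10); next start ≥ 10 → (11,12); next start ≥ 12 → (14,18); next start ≥ 18 → (18,19); next start ≥ 19 → (19,20).
Selected 8 talks.

8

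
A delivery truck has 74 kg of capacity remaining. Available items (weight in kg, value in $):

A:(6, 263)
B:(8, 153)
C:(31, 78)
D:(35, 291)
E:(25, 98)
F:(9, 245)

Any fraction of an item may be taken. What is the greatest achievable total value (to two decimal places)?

Greedy by value/weight ratio, highest first.
Ratios (sorted): A 43.83, F 27.22, B 19.12, D 8.31, E 3.92, C 2.52
take A (6 @ 263); take F (9 @ 245); take B (8 @ 153); take D (35 @ 291); take 16/25 of E → 62.72. Capacity used 74/74.
Total value = 1014.72

1014.72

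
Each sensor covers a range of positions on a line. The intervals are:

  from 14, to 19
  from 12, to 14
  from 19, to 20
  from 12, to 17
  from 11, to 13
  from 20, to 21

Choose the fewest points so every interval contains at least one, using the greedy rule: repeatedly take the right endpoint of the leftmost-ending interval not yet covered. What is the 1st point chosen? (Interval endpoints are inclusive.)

Process intervals by earliest right end; each time one isn't hit yet, stab at its right endpoint.
By right end: [11,13]  [12,14]  [12,17]  [14,19]  [19,20]  [20,21]
[11,13] uncovered → point at 13; [14,19] uncovered → point at 19; [20,21] uncovered → point at 21.
Points: 13, 19, 21 (3 total).

13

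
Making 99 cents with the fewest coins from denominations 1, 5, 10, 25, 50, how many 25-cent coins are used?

Greedy: take as many of the largest coin as possible, then repeat with the remainder.
99 = 1×50 + 1×25 + 2×10 + 4×1
Count of 25: 1

1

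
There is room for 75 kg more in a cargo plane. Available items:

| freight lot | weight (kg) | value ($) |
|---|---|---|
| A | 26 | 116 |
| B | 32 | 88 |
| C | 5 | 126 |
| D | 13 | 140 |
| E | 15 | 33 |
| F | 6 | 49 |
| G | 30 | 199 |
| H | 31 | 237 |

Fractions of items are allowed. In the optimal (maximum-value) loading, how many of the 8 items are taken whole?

4

Ratios (sorted): C 25.20, D 10.77, F 8.17, H 7.65, G 6.63, A 4.46, B 2.75, E 2.20
take C (5 @ 126); take D (13 @ 140); take F (6 @ 49); take H (31 @ 237); take 20/30 of G → 132.67. Capacity used 75/75.
4 item(s) taken whole; one partial (take 20/30 of G).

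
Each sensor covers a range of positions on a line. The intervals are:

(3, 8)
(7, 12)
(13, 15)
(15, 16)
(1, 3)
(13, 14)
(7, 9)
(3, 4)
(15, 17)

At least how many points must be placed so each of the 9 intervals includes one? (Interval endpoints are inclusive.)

Process intervals by earliest right end; each time one isn't hit yet, stab at its right endpoint.
Sorted: [1,3] [3,4] [3,8] [7,9] [7,12] [13,14] [13,15] [15,16] [15,17]
{[1,3],[3,4],[3,8]} hit by 3; {[7,9],[7,12]} hit by 9; {[13,14],[13,15]} hit by 14; {[15,16],[15,17]} hit by 16.
Points: 3, 9, 14, 16 (4 total).

4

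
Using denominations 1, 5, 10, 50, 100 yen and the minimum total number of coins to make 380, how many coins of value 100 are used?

380 − 3×100→80 − 1×50→30 − 3×10→0
Count of 100: 3

3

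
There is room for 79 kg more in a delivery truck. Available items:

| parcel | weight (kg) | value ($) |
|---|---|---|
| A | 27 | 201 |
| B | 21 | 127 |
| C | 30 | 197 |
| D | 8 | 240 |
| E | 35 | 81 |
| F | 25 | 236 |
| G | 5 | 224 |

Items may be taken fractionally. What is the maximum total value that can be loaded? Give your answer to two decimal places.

Sort by value per unit weight and fill in that order.
Ratios (sorted): G 44.80, D 30.00, F 9.44, A 7.44, C 6.57, B 6.05, E 2.31
take G (5 @ 224); take D (8 @ 240); take F (25 @ 236); take A (27 @ 201); take 14/30 of C → 91.93. Capacity used 79/79.
Total value = 992.93

992.93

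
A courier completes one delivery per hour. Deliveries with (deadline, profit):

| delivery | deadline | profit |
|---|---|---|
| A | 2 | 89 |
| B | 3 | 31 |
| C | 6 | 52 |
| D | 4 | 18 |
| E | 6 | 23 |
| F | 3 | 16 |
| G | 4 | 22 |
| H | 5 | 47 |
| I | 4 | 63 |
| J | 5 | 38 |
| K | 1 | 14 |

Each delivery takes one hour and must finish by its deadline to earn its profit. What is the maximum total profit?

Sort by profit descending; place each in the latest free slot ≤ its deadline.
Profit order: A=89 I=63 C=52 H=47 J=38 B=31 E=23 G=22 D=18 F=16 K=14
Assign: A→slot 2, I→slot 4, C→slot 6, H→slot 5, J→slot 3, B→slot 1, E skipped, G skipped, D skipped, F skipped, K skipped.
Slots: [1:B] [2:A] [3:J] [4:I] [5:H] [6:C]
Profit = 31 + 89 + 38 + 63 + 47 + 52 = 320

320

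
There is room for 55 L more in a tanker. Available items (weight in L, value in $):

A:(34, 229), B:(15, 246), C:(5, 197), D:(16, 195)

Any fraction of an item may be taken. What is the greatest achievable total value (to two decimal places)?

Ratios (sorted): C 39.40, B 16.40, D 12.19, A 6.74
take C (5 @ 197); take B (15 @ 246); take D (16 @ 195); take 19/34 of A → 127.97. Capacity used 55/55.
Total value = 765.97

765.97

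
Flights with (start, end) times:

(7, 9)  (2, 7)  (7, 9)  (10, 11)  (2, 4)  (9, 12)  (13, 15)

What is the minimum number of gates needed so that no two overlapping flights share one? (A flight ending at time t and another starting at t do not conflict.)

starts: [2, 2, 7, 7, 9, 10, 13]
ends:   [4, 7, 9, 9, 11, 12, 15]
s2→1 s2→2  — peak 2.

2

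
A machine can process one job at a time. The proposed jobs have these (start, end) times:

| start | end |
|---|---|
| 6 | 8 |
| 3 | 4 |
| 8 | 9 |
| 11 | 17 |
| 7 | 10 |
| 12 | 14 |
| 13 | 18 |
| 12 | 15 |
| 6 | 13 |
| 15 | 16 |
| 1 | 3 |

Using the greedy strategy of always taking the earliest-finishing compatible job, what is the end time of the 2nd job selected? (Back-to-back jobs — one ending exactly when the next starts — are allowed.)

By end time: (1,3), (3,4), (6,8), (8,9), (7,10), (6,13), (12,14), (12,15), (15,16), (11,17), (13,18).
Pick (1,3); next start ≥ 3 → (3,4); next start ≥ 4 → (6,8); next start ≥ 8 → (8,9); next start ≥ 9 → (12,14); next start ≥ 14 → (15,16).
Selected: (1,3) (3,4) (6,8) (8,9) (12,14) (15,16)

4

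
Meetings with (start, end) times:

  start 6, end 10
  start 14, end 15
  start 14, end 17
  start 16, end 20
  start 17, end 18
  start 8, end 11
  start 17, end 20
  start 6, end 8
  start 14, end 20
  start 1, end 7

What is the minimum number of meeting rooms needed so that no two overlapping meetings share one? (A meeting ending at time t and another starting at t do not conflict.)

Count concurrent intervals with a sweep; the peak is the room count.
starts: [1, 6, 6, 8, 14, 14, 14, 16, 17, 17]
ends:   [7, 8, 10, 11, 15, 17, 18, 20, 20, 20]
s1→1 s6→2 s6→3 e7→2 e8→1 s8→2 e10→1 e11→0 s14→1 s14→2 s14→3 e15→2 s16→3 e17→2 s17→3 s17→4  — peak 4.

4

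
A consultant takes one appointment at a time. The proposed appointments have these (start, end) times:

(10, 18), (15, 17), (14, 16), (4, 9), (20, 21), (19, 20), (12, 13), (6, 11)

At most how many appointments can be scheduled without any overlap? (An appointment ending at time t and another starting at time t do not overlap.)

By end time: (4,9), (6,11), (12,13), (14,16), (15,17), (10,18), (19,20), (20,21).
Pick (4,9); next start ≥ 9 → (12,13); next start ≥ 13 → (14,16); next start ≥ 16 → (19,20); next start ≥ 20 → (20,21).
Selected 5 appointments.

5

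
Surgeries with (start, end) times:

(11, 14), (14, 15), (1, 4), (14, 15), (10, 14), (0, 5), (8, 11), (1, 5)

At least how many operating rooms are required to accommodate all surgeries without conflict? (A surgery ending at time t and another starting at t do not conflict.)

Events (time:±→running): 0:+→1 1:+→2 1:+→3 … peak 3.

3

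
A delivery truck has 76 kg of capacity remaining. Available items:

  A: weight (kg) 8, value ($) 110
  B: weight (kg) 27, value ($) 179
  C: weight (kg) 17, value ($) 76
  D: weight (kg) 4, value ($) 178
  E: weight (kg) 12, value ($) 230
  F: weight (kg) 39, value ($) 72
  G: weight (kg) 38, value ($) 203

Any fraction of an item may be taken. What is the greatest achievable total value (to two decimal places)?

830.55

Greedy by value/weight ratio, highest first.
Order: D (178/4=44.50) > E (230/12=19.17) > A (110/8=13.75) > B (179/27=6.63) > G (203/38=5.34) > C (76/17=4.47) > F (72/39=1.85)
Fill: take D (4 @ 178) → take E (12 @ 230) → take A (8 @ 110) → take B (27 @ 179) → take 25/38 of G → 133.55; 76/76 used.
Total value = 830.55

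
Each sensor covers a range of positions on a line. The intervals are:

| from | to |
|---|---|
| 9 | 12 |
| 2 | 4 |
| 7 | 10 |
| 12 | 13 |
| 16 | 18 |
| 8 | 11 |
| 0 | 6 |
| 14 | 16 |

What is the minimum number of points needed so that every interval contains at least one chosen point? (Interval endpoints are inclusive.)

4

By right end: [2,4]  [0,6]  [7,10]  [8,11]  [9,12]  [12,13]  [14,16]  [16,18]
[2,4] uncovered → point at 4; [7,10] uncovered → point at 10; [12,13] uncovered → point at 13; [14,16] uncovered → point at 16.
Points: 4, 10, 13, 16 (4 total).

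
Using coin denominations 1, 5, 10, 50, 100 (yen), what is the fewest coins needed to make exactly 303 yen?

6

Use the largest denomination that fits, subtract, and repeat.
303 − 3×100→3 − 3×1→0
Total coins = 3 + 3 = 6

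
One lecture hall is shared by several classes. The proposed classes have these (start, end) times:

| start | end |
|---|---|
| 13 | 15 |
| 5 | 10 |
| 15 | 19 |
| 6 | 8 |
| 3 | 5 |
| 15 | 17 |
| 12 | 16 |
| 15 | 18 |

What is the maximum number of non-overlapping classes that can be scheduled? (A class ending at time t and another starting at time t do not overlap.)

By end time: (3,5), (6,8), (5,10), (13,15), (12,16), (15,17), (15,18), (15,19).
Pick (3,5); next start ≥ 5 → (6,8); next start ≥ 8 → (13,15); next start ≥ 15 → (15,17).
Selected 4 classes.

4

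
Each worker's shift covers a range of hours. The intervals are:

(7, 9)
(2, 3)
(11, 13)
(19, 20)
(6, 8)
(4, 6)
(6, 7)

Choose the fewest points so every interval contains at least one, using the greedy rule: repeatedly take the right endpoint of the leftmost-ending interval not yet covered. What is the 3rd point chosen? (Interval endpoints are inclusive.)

9

Sort by right endpoint; whenever an interval is uncovered, place a point at its right end.
Sorted: [2,3] [4,6] [6,7] [6,8] [7,9] [11,13] [19,20]
{[2,3]} hit by 3; {[4,6],[6,7],[6,8]} hit by 6; {[7,9]} hit by 9; {[11,13]} hit by 13; {[19,20]} hit by 20.
Points: 3, 6, 9, 13, 20 (5 total).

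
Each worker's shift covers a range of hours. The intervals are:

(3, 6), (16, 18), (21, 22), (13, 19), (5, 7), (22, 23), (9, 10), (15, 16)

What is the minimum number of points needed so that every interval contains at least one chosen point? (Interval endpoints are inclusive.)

4

Sort by right endpoint; whenever an interval is uncovered, place a point at its right end.
Sorted: [3,6] [5,7] [9,10] [15,16] [16,18] [13,19] [21,22] [22,23]
{[3,6],[5,7]} hit by 6; {[9,10]} hit by 10; {[15,16],[16,18],[13,19]} hit by 16; {[21,22],[22,23]} hit by 22.
Points: 6, 10, 16, 22 (4 total).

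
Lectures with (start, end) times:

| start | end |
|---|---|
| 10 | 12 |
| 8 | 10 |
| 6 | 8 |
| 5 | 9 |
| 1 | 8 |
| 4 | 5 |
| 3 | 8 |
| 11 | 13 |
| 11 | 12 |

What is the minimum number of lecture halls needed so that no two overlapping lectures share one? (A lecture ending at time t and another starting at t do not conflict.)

The answer is the maximum number of intervals overlapping at any instant.
Events (time:±→running): 1:+→1 3:+→2 4:+→3 5:-→2 5:+→3 6:+→4 … peak 4.

4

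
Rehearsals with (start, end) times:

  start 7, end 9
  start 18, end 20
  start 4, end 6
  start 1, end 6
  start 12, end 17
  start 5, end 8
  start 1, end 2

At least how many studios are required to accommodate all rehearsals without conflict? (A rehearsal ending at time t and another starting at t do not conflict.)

The answer is the maximum number of intervals overlapping at any instant.
starts: [1, 1, 4, 5, 7, 12, 18]
ends:   [2, 6, 6, 8, 9, 17, 20]
s1→1 s1→2 e2→1 s4→2 s5→3  — peak 3.

3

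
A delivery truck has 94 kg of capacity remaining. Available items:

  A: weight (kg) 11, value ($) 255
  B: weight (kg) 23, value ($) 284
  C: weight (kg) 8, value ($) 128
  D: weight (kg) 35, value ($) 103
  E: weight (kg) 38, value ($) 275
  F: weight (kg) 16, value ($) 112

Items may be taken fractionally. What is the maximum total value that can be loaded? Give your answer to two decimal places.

Ratios (sorted): A 23.18, C 16.00, B 12.35, E 7.24, F 7.00, D 2.94
take A (11 @ 255); take C (8 @ 128); take B (23 @ 284); take E (38 @ 275); take 14/16 of F → 98.00. Capacity used 94/94.
Total value = 1040.00

1040.00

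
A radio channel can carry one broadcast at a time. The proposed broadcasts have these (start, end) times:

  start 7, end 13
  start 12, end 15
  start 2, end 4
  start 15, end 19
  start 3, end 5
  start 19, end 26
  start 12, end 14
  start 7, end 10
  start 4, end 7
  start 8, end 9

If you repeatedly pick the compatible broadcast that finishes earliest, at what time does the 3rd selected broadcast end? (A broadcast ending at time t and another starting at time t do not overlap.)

9

Sort by end time and greedily take each interval whose start is ≥ the last chosen end.
By end time: (2,4), (3,5), (4,7), (8,9), (7,10), (7,13), (12,14), (12,15), (15,19), (19,26).
Pick (2,4); next start ≥ 4 → (4,7); next start ≥ 7 → (8,9); next start ≥ 9 → (12,14); next start ≥ 14 → (15,19); next start ≥ 19 → (19,26).
Selected: (2,4) (4,7) (8,9) (12,14) (15,19) (19,26)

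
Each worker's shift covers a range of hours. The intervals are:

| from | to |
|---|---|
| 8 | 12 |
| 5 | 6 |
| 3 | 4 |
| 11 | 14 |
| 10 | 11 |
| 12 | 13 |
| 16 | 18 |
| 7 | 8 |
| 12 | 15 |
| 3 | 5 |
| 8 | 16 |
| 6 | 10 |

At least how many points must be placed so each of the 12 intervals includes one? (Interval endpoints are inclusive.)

By right end: [3,4]  [3,5]  [5,6]  [7,8]  [6,10]  [10,11]  [8,12]  [12,13]  [11,14]  [12,15]  [8,16]  [16,18]
[3,4] uncovered → point at 4; [5,6] uncovered → point at 6; [7,8] uncovered → point at 8; [10,11] uncovered → point at 11; [12,13] uncovered → point at 13; [16,18] uncovered → point at 18.
Points: 4, 6, 8, 11, 13, 18 (6 total).

6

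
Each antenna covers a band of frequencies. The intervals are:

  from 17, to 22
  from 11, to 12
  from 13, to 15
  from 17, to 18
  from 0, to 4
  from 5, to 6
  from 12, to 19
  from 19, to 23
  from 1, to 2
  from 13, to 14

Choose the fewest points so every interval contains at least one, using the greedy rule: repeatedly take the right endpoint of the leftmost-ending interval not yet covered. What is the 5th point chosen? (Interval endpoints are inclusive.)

Process intervals by earliest right end; each time one isn't hit yet, stab at its right endpoint.
By right end: [1,2]  [0,4]  [5,6]  [11,12]  [13,14]  [13,15]  [17,18]  [12,19]  [17,22]  [19,23]
[1,2] uncovered → point at 2; [5,6] uncovered → point at 6; [11,12] uncovered → point at 12; [13,14] uncovered → point at 14; [17,18] uncovered → point at 18; [19,23] uncovered → point at 23.
Points: 2, 6, 12, 14, 18, 23 (6 total).

18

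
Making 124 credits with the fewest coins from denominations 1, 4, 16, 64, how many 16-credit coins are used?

124 = 1×64 + 3×16 + 3×4
Count of 16: 3

3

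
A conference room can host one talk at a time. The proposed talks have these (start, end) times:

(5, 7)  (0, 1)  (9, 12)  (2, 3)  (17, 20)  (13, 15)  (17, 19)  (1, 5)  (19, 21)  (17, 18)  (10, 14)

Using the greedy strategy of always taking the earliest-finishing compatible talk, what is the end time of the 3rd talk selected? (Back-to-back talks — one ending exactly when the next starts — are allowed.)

7

By end time: (0,1), (2,3), (1,5), (5,7), (9,12), (10,14), (13,15), (17,18), (17,19), (17,20), (19,21).
Pick (0,1); next start ≥ 1 → (2,3); next start ≥ 3 → (5,7); next start ≥ 7 → (9,12); next start ≥ 12 → (13,15); next start ≥ 15 → (17,18); next start ≥ 18 → (19,21).
Selected: (0,1) (2,3) (5,7) (9,12) (13,15) (17,18) (19,21)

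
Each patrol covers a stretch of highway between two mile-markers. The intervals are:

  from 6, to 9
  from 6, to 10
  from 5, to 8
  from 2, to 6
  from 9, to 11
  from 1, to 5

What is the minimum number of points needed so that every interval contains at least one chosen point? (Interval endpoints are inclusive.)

2

Process intervals by earliest right end; each time one isn't hit yet, stab at its right endpoint.
By right end: [1,5]  [2,6]  [5,8]  [6,9]  [6,10]  [9,11]
[1,5] uncovered → point at 5; [6,9] uncovered → point at 9.
Points: 5, 9 (2 total).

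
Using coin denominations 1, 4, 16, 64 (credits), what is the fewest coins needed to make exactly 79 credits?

79 = 1×64 + 3×4 + 3×1
Total coins = 1 + 3 + 3 = 7

7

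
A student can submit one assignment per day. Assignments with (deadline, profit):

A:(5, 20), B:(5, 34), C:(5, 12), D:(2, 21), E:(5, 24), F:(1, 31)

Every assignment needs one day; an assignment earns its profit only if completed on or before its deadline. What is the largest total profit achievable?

Take jobs in profit order; each goes to the latest open slot no later than its deadline.
Profit order: B=34 F=31 E=24 D=21 A=20 C=12
Assign: B→slot 5, F→slot 1, E→slot 4, D→slot 2, A→slot 3, C skipped.
Slots: [1:F] [2:D] [3:A] [4:E] [5:B]
Profit = 31 + 21 + 20 + 24 + 34 = 130

130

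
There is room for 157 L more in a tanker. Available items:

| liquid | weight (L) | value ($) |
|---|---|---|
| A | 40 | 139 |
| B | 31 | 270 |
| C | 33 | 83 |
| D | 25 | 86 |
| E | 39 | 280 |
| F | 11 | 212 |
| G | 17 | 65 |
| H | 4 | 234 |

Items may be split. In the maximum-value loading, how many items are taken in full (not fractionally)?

6

Greedy by value/weight ratio, highest first.
Ratios (sorted): H 58.50, F 19.27, B 8.71, E 7.18, G 3.82, A 3.48, D 3.44, C 2.52
take H (4 @ 234); take F (11 @ 212); take B (31 @ 270); take E (39 @ 280); take G (17 @ 65); take A (40 @ 139); take 15/25 of D → 51.60. Capacity used 157/157.
6 item(s) taken whole; one partial (take 15/25 of D).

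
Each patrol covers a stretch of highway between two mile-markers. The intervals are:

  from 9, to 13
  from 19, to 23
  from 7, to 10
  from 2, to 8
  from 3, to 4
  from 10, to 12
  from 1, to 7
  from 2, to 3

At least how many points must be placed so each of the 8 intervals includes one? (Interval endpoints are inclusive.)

By right end: [2,3]  [3,4]  [1,7]  [2,8]  [7,10]  [10,12]  [9,13]  [19,23]
[2,3] uncovered → point at 3; [7,10] uncovered → point at 10; [19,23] uncovered → point at 23.
Points: 3, 10, 23 (3 total).

3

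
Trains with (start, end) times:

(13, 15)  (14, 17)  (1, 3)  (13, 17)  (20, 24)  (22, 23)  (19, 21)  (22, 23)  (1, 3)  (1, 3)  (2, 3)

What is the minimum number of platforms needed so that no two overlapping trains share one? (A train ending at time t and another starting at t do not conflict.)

4

Count concurrent intervals with a sweep; the peak is the room count.
starts: [1, 1, 1, 2, 13, 13, 14, 19, 20, 22, 22]
ends:   [3, 3, 3, 3, 15, 17, 17, 21, 23, 23, 24]
s1→1 s1→2 s1→3 s2→4  — peak 4.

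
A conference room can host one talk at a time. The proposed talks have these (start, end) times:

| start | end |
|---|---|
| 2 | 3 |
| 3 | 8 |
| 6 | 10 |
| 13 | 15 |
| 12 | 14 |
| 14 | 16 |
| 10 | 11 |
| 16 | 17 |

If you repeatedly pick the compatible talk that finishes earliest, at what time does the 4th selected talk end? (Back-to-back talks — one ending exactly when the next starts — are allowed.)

Sort by end time and greedily take each interval whose start is ≥ the last chosen end.
By end time: (2,3), (3,8), (6,10), (10,11), (12,14), (13,15), (14,16), (16,17).
Pick (2,3); next start ≥ 3 → (3,8); next start ≥ 8 → (10,11); next start ≥ 11 → (12,14); next start ≥ 14 → (14,16); next start ≥ 16 → (16,17).
Selected: (2,3) (3,8) (10,11) (12,14) (14,16) (16,17)

14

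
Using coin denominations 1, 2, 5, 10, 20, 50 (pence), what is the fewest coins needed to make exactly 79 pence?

Use the largest denomination that fits, subtract, and repeat.
79 = 1×50 + 1×20 + 1×5 + 2×2
Total coins = 1 + 1 + 1 + 2 = 5

5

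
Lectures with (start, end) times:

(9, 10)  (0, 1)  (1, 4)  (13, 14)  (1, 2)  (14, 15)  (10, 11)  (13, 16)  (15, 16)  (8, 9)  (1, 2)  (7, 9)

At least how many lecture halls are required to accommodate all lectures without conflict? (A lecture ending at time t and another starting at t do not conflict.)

3

Count concurrent intervals with a sweep; the peak is the room count.
Events (time:±→running): 0:+→1 1:-→0 1:+→1 1:+→2 1:+→3 … peak 3.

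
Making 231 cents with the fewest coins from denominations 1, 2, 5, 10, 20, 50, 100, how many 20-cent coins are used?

Use the largest denomination that fits, subtract, and repeat.
231 − 2×100→31 − 1×20→11 − 1×10→1 − 1×1→0
Count of 20: 1

1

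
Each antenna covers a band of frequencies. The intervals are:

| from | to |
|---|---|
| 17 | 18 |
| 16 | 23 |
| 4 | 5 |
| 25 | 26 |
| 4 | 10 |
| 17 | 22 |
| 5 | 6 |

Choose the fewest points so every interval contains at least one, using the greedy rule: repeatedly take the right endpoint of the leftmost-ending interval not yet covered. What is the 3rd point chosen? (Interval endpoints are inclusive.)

Sort by right endpoint; whenever an interval is uncovered, place a point at its right end.
By right end: [4,5]  [5,6]  [4,10]  [17,18]  [17,22]  [16,23]  [25,26]
[4,5] uncovered → point at 5; [17,18] uncovered → point at 18; [25,26] uncovered → point at 26.
Points: 5, 18, 26 (3 total).

26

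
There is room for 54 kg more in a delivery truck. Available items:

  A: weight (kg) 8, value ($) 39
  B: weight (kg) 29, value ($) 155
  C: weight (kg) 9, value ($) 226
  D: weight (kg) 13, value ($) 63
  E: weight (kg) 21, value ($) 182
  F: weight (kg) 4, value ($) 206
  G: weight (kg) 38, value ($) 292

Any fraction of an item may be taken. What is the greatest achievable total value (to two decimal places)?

Sort by value per unit weight and fill in that order.
Order: F (206/4=51.50) > C (226/9=25.11) > E (182/21=8.67) > G (292/38=7.68) > B (155/29=5.34) > A (39/8=4.88) > D (63/13=4.85)
Fill: take F (4 @ 206) → take C (9 @ 226) → take E (21 @ 182) → take 20/38 of G → 153.68; 54/54 used.
Total value = 767.68

767.68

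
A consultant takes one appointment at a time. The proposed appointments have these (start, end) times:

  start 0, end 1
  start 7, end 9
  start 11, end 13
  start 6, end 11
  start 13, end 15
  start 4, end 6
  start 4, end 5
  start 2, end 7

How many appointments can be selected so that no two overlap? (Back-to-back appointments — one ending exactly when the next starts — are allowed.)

By end time: (0,1), (4,5), (4,6), (2,7), (7,9), (6,11), (11,13), (13,15).
Pick (0,1); next start ≥ 1 → (4,5); next start ≥ 5 → (7,9); next start ≥ 9 → (11,13); next start ≥ 13 → (13,15).
Selected 5 appointments.

5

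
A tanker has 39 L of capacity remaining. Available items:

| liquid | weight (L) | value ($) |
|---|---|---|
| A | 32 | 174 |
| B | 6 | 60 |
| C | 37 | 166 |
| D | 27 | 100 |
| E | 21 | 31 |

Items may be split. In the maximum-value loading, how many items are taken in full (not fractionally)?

Order: B (60/6=10.00) > A (174/32=5.44) > C (166/37=4.49) > D (100/27=3.70) > E (31/21=1.48)
Fill: take B (6 @ 60) → take A (32 @ 174) → take 1/37 of C → 4.49; 39/39 used.
2 item(s) taken whole; one partial (take 1/37 of C).

2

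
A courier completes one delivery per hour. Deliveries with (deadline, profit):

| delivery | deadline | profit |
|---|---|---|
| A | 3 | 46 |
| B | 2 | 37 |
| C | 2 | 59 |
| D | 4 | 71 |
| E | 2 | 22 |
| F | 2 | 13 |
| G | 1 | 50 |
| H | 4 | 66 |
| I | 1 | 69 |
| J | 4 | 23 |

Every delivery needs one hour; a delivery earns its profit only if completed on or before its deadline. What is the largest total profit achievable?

Take jobs in profit order; each goes to the latest open slot no later than its deadline.
Profit order: D=71 I=69 H=66 C=59 G=50 A=46 B=37 J=23 E=22 F=13
Assign: D→slot 4, I→slot 1, H→slot 3, C→slot 2, G skipped, A skipped, B skipped, J skipped, E skipped, F skipped.
Slots: [1:I] [2:C] [3:H] [4:D]
Profit = 69 + 59 + 66 + 71 = 265

265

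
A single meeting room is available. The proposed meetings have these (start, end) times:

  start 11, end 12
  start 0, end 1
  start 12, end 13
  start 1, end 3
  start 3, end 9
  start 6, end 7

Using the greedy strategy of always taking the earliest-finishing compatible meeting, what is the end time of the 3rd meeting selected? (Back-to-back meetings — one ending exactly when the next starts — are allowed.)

7

Greedy by earliest finish: after sorting by end time, pick each interval compatible with the last pick.
Sorted by end: (0,1)  (1,3)  (6,7)  (3,9)  (11,12)  (12,13)
take (0,1); take (1,3); take (6,7); take (11,12); take (12,13).
Selected: (0,1) (1,3) (6,7) (11,12) (12,13)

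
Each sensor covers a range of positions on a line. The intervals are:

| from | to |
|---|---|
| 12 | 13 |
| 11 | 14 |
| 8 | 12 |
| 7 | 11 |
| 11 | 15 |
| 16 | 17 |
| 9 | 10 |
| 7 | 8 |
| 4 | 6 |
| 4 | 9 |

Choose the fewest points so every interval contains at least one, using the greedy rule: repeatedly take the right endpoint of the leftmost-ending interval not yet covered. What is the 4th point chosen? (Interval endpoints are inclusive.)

Sorted: [4,6] [7,8] [4,9] [9,10] [7,11] [8,12] [12,13] [11,14] [11,15] [16,17]
{[4,6]} hit by 6; {[7,8],[4,9]} hit by 8; {[9,10],[7,11],[8,12]} hit by 10; {[12,13],[11,14],[11,15]} hit by 13; {[16,17]} hit by 17.
Points: 6, 8, 10, 13, 17 (5 total).

13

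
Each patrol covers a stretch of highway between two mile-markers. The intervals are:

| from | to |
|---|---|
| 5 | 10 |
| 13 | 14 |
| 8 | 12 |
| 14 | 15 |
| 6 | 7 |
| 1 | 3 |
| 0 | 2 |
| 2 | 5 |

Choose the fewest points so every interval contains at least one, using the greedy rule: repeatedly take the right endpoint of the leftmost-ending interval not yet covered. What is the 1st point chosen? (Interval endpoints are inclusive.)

Sorted: [0,2] [1,3] [2,5] [6,7] [5,10] [8,12] [13,14] [14,15]
{[0,2],[1,3],[2,5]} hit by 2; {[6,7],[5,10]} hit by 7; {[8,12]} hit by 12; {[13,14],[14,15]} hit by 14.
Points: 2, 7, 12, 14 (4 total).

2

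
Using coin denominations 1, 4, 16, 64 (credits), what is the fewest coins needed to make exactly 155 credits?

Use the largest denomination that fits, subtract, and repeat.
155 = 2×64 + 1×16 + 2×4 + 3×1
Total coins = 2 + 1 + 2 + 3 = 8

8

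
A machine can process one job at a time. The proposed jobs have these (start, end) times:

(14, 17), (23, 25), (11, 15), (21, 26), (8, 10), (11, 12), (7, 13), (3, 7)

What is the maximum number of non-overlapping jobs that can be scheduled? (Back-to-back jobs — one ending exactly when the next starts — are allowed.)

5

Sort by end time and greedily take each interval whose start is ≥ the last chosen end.
Sorted by end: (3,7)  (8,10)  (11,12)  (7,13)  (11,15)  (14,17)  (23,25)  (21,26)
take (3,7); take (8,10); take (11,12); skip (7,13); take (14,17); take (23,25).
Selected 5 jobs.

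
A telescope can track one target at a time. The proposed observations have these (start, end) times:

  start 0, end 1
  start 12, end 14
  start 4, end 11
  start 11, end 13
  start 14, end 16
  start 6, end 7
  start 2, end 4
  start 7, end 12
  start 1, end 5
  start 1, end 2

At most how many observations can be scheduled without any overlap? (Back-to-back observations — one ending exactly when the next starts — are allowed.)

7

Sorted by end: (0,1)  (1,2)  (2,4)  (1,5)  (6,7)  (4,11)  (7,12)  (11,13)  (12,14)  (14,16)
take (0,1); take (1,2); take (2,4); take (6,7); take (7,12); take (12,14); take (14,16).
Selected 7 observations.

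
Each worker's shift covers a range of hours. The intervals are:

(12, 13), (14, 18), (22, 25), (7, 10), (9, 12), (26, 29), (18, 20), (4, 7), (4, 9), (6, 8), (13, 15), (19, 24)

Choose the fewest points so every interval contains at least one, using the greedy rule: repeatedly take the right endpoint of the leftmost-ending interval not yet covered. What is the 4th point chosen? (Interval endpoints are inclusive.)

20

Sort by right endpoint; whenever an interval is uncovered, place a point at its right end.
By right end: [4,7]  [6,8]  [4,9]  [7,10]  [9,12]  [12,13]  [13,15]  [14,18]  [18,20]  [19,24]  [22,25]  [26,29]
[4,7] uncovered → point at 7; [9,12] uncovered → point at 12; [13,15] uncovered → point at 15; [18,20] uncovered → point at 20; [22,25] uncovered → point at 25; [26,29] uncovered → point at 29.
Points: 7, 12, 15, 20, 25, 29 (6 total).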